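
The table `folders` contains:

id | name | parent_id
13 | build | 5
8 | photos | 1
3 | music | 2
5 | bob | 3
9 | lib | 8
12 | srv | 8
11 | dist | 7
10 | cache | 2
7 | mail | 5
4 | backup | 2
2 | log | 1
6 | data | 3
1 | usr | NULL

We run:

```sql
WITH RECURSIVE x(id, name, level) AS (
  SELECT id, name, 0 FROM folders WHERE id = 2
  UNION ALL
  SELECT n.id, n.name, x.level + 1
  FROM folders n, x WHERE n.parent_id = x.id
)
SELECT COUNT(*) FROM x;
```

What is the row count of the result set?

Base: id=2 (log) at level 0.
Iteration 1: rows with parent_id in {2} -> music (id 3, level 1), backup (id 4, level 1), cache (id 10, level 1).
Iteration 2: rows with parent_id in {3,4,10} -> bob (id 5, level 2), data (id 6, level 2).
Iteration 3: rows with parent_id in {5,6} -> mail (id 7, level 3), build (id 13, level 3).
Iteration 4: rows with parent_id in {7,13} -> dist (id 11, level 4).
Iteration 5: no rows with parent_id in {11}; recursion stops.
Total rows emitted: 9.

9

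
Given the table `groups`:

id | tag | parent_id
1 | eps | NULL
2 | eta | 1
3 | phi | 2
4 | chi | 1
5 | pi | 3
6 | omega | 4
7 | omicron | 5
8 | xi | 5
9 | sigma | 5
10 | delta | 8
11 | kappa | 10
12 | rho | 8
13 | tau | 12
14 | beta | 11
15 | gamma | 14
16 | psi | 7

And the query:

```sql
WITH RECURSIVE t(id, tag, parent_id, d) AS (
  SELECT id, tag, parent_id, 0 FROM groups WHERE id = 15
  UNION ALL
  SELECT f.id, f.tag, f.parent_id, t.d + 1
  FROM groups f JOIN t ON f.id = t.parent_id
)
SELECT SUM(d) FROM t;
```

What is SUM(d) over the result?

Base: id=15 (gamma), parent_id=14, d 0.
Iteration 1: join on id=14 -> beta (id 14, parent_id=11, d 1).
Iteration 2: join on id=11 -> kappa (id 11, parent_id=10, d 2).
Iteration 3: join on id=10 -> delta (id 10, parent_id=8, d 3).
Iteration 4: join on id=8 -> xi (id 8, parent_id=5, d 4).
Iteration 5: join on id=5 -> pi (id 5, parent_id=3, d 5).
Iteration 6: join on id=3 -> phi (id 3, parent_id=2, d 6).
Iteration 7: join on id=2 -> eta (id 2, parent_id=1, d 7).
Iteration 8: join on id=1 -> eps (id 1, parent_id=NULL, d 8).
Iteration 9: parent_id is NULL; no match; recursion stops.
SUM(d) = 0 + 1 + 2 + 3 + 4 + 5 + 6 + 7 + 8 = 36.

36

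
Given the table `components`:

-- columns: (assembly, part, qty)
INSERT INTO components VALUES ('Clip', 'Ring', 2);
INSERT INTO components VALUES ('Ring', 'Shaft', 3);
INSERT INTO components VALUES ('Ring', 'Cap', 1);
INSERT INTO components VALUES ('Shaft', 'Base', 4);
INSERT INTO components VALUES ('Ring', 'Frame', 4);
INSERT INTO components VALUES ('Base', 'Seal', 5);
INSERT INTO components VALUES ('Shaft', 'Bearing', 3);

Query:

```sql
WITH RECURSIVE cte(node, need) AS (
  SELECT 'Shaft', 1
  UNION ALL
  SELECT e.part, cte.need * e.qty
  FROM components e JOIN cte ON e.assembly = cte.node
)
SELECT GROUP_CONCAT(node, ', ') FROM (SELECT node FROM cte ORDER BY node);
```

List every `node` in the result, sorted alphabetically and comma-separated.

Base, Bearing, Seal, Shaft

Base: (Shaft, need=1).
Iteration 1: components of {Shaft} -> Base = 1*4 = 4, Bearing = 1*3 = 3.
Iteration 2: components of {Base,Bearing} -> Seal = 4*5 = 20.
Iteration 3: no further components; recursion stops.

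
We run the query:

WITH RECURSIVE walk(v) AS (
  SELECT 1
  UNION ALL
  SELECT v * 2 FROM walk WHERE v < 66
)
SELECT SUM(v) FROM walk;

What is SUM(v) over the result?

Base: v=1.
Iteration 1: 1 < 66 holds -> v = 1 * 2 = 2.
Iteration 2: 2 < 66 holds -> v = 2 * 2 = 4.
Iteration 3: 4 < 66 holds -> v = 4 * 2 = 8.
Iteration 4: 8 < 66 holds -> v = 8 * 2 = 16.
Iteration 5: 16 < 66 holds -> v = 16 * 2 = 32.
Iteration 6: 32 < 66 holds -> v = 32 * 2 = 64.
Iteration 7: 64 < 66 holds -> v = 64 * 2 = 128.
Iteration 8: 128 < 66 fails; recursion stops.
SUM(v) = 1 + 2 + 4 + 8 + 16 + 32 + 64 + 128 = 255.

255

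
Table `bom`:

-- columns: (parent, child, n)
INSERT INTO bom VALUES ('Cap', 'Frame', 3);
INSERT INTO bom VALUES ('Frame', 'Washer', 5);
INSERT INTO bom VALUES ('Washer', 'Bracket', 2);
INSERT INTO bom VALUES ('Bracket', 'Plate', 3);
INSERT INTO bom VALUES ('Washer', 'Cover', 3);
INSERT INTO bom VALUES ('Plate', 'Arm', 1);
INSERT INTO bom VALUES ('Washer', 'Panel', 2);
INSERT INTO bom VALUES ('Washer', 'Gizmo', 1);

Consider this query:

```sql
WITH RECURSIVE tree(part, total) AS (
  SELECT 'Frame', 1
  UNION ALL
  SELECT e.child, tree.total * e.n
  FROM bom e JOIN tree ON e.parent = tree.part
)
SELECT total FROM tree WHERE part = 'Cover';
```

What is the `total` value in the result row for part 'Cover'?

15

Base: (Frame, total=1).
Iteration 1: components of {Frame} -> Washer = 1*5 = 5.
Iteration 2: components of {Washer} -> Bracket = 5*2 = 10, Cover = 5*3 = 15, Gizmo = 5*1 = 5, Panel = 5*2 = 10.
Iteration 3: components of {Bracket,Cover,Gizmo,Panel} -> Plate = 10*3 = 30.
Iteration 4: components of {Plate} -> Arm = 30*1 = 30.
Iteration 5: no further components; recursion stops.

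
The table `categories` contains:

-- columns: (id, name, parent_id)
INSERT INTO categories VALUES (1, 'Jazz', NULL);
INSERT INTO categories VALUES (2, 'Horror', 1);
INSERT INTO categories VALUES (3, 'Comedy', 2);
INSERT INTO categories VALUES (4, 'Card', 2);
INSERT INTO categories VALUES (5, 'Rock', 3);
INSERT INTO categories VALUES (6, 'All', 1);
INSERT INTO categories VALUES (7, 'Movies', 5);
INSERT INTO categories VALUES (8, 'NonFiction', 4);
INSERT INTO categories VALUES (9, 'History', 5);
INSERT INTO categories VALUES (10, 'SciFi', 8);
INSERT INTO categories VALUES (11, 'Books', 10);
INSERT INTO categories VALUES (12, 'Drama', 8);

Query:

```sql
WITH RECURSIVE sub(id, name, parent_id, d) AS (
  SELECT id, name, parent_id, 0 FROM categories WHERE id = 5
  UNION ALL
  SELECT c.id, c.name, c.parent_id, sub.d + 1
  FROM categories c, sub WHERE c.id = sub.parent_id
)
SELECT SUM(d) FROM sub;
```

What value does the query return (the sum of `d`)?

6

Base: id=5 (Rock), parent_id=3, d 0.
Iteration 1: join on id=3 -> Comedy (id 3, parent_id=2, d 1).
Iteration 2: join on id=2 -> Horror (id 2, parent_id=1, d 2).
Iteration 3: join on id=1 -> Jazz (id 1, parent_id=NULL, d 3).
Iteration 4: parent_id is NULL; no match; recursion stops.
SUM(d) = 0 + 1 + 2 + 3 = 6.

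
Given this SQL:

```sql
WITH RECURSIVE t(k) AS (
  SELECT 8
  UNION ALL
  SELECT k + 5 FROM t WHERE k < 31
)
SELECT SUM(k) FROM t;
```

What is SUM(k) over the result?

123

Base: k=8.
Iteration 1: 8 < 31 holds -> k = 8 + 5 = 13.
Iteration 2: 13 < 31 holds -> k = 13 + 5 = 18.
Iteration 3: 18 < 31 holds -> k = 18 + 5 = 23.
Iteration 4: 23 < 31 holds -> k = 23 + 5 = 28.
Iteration 5: 28 < 31 holds -> k = 28 + 5 = 33.
Iteration 6: 33 < 31 fails; recursion stops.
SUM(k) = 8 + 13 + 18 + 23 + 28 + 33 = 123.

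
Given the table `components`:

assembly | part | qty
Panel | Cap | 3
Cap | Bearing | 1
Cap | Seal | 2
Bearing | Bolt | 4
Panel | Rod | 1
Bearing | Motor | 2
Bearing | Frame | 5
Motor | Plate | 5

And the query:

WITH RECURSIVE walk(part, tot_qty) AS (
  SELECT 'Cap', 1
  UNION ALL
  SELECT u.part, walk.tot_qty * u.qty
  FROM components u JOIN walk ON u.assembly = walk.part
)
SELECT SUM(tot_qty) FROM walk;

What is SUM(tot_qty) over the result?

Base: (Cap, tot_qty=1).
Iteration 1: components of {Cap} -> Bearing = 1*1 = 1, Seal = 1*2 = 2.
Iteration 2: components of {Bearing,Seal} -> Bolt = 1*4 = 4, Frame = 1*5 = 5, Motor = 1*2 = 2.
Iteration 3: components of {Bolt,Frame,Motor} -> Plate = 2*5 = 10.
Iteration 4: no further components; recursion stops.
SUM(tot_qty) = 1 + 1 + 2 + 4 + 2 + 5 + 10 = 25.

25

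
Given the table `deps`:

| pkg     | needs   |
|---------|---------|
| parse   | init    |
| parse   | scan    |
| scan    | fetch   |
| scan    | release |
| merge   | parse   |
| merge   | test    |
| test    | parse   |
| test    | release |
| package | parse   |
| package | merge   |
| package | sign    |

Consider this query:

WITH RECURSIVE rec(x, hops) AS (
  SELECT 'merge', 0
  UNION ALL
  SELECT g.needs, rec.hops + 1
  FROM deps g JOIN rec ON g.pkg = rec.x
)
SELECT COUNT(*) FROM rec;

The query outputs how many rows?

Base: (merge, hops=0).
Iteration 1: edges from {merge} -> (parse, hops=1), (test, hops=1).
Iteration 2: edges from {parse,test} -> (init, hops=2), (parse, hops=2), (release, hops=2), (scan, hops=2).
Iteration 3: edges from {init,parse,release,scan} -> (fetch, hops=3), (init, hops=3), (release, hops=3), (scan, hops=3).
Iteration 4: edges from {fetch,init,release,scan} -> (fetch, hops=4), (release, hops=4).
Iteration 5: no outgoing edges from {fetch,release}; recursion stops.
Total rows emitted: 13.

13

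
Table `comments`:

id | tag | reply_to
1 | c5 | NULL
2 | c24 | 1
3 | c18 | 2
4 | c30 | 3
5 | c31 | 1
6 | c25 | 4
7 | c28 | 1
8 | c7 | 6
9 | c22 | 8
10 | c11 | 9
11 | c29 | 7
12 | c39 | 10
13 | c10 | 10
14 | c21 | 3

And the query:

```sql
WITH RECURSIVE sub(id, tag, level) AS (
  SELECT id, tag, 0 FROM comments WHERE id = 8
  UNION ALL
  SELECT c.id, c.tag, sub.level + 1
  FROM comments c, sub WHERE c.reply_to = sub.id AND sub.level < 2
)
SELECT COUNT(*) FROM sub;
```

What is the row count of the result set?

Base: id=8 (c7) at level 0.
Iteration 1: rows with reply_to in {8} -> c22 (id 9, level 1).
Iteration 2: rows with reply_to in {9} -> c11 (id 10, level 2).
Iteration 3: level < 2 fails for all current rows; recursion stops.
Total rows emitted: 3.

3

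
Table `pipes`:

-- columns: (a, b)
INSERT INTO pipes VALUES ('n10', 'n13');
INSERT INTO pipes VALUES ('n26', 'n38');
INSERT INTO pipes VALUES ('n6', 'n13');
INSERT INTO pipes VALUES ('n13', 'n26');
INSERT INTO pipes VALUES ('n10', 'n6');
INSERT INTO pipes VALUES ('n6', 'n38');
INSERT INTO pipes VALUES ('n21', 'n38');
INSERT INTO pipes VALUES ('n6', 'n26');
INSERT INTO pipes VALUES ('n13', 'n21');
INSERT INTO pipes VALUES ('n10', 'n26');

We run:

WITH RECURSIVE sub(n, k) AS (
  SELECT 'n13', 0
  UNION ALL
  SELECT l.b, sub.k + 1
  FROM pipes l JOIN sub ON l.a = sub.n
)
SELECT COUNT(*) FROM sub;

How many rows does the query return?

Base: (n13, k=0).
Iteration 1: edges from {n13} -> (n21, k=1), (n26, k=1).
Iteration 2: edges from {n21,n26} -> (n38, k=2) x2. [UNION ALL keeps all 2 new rows, including repeats]
Iteration 3: no outgoing edges from {n38}; recursion stops.
Total rows emitted: 5.

5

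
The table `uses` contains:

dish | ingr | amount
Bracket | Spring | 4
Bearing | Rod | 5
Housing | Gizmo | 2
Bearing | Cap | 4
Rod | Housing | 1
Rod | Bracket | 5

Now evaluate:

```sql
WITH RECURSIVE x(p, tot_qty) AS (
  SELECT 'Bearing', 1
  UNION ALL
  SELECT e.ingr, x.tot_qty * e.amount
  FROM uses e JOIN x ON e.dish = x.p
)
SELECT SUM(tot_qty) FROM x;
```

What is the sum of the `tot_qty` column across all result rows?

150

Base: (Bearing, tot_qty=1).
Iteration 1: components of {Bearing} -> Cap = 1*4 = 4, Rod = 1*5 = 5.
Iteration 2: components of {Cap,Rod} -> Bracket = 5*5 = 25, Housing = 5*1 = 5.
Iteration 3: components of {Bracket,Housing} -> Gizmo = 5*2 = 10, Spring = 25*4 = 100.
Iteration 4: no further components; recursion stops.
SUM(tot_qty) = 1 + 5 + 4 + 5 + 25 + 10 + 100 = 150.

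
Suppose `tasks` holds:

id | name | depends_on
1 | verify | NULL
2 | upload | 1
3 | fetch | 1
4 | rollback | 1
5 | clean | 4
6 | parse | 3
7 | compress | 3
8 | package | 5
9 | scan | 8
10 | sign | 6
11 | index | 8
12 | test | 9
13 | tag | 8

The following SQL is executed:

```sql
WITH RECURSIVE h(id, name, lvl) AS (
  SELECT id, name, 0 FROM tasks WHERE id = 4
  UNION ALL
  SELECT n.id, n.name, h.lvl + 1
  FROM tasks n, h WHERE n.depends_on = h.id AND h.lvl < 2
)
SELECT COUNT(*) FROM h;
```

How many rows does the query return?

3

Base: id=4 (rollback) at lvl 0.
Iteration 1: rows with depends_on in {4} -> clean (id 5, lvl 1).
Iteration 2: rows with depends_on in {5} -> package (id 8, lvl 2).
Iteration 3: lvl < 2 fails for all current rows; recursion stops.
Total rows emitted: 3.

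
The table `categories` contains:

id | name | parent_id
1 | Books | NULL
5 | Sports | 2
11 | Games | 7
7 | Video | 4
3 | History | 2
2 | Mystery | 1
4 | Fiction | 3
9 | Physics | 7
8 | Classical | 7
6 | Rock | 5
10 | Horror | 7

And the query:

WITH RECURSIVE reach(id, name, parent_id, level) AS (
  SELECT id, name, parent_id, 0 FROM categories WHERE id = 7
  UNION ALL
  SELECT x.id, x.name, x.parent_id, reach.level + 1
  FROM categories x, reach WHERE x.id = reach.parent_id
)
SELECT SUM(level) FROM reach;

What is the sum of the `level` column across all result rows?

10

Base: id=7 (Video), parent_id=4, level 0.
Iteration 1: join on id=4 -> Fiction (id 4, parent_id=3, level 1).
Iteration 2: join on id=3 -> History (id 3, parent_id=2, level 2).
Iteration 3: join on id=2 -> Mystery (id 2, parent_id=1, level 3).
Iteration 4: join on id=1 -> Books (id 1, parent_id=NULL, level 4).
Iteration 5: parent_id is NULL; no match; recursion stops.
SUM(level) = 0 + 1 + 2 + 3 + 4 = 10.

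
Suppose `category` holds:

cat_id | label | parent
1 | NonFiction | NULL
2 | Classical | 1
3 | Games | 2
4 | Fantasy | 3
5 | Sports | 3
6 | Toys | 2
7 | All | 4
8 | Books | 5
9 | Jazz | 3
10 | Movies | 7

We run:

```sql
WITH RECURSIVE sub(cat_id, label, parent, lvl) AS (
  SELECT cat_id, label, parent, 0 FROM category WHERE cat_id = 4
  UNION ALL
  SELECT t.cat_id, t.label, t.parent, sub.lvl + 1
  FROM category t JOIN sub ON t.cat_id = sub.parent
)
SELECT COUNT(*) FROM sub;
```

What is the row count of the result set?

4

Base: cat_id=4 (Fantasy), parent=3, lvl 0.
Iteration 1: join on cat_id=3 -> Games (id 3, parent=2, lvl 1).
Iteration 2: join on cat_id=2 -> Classical (id 2, parent=1, lvl 2).
Iteration 3: join on cat_id=1 -> NonFiction (id 1, parent=NULL, lvl 3).
Iteration 4: parent is NULL; no match; recursion stops.
Total rows emitted: 4.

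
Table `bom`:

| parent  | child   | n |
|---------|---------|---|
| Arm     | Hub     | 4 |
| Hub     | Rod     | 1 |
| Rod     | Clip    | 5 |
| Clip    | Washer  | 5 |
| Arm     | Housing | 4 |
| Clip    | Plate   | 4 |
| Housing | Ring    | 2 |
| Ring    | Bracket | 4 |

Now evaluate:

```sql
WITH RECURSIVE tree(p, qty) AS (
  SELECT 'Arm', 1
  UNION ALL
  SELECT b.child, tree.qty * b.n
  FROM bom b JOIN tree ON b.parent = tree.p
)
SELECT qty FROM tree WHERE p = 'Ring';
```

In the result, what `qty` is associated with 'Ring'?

Base: (Arm, qty=1).
Iteration 1: components of {Arm} -> Housing = 1*4 = 4, Hub = 1*4 = 4.
Iteration 2: components of {Housing,Hub} -> Ring = 4*2 = 8, Rod = 4*1 = 4.
Iteration 3: components of {Ring,Rod} -> Bracket = 8*4 = 32, Clip = 4*5 = 20.
Iteration 4: components of {Bracket,Clip} -> Plate = 20*4 = 80, Washer = 20*5 = 100.
Iteration 5: no further components; recursion stops.

8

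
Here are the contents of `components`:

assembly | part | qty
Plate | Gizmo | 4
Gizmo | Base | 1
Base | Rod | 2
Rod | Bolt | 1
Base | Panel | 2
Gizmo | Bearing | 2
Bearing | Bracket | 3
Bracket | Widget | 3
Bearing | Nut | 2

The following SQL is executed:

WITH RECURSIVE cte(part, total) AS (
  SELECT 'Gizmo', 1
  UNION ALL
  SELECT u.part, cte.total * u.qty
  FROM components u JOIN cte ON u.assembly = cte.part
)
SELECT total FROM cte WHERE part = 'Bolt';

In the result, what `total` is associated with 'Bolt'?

Base: (Gizmo, total=1).
Iteration 1: components of {Gizmo} -> Base = 1*1 = 1, Bearing = 1*2 = 2.
Iteration 2: components of {Base,Bearing} -> Bracket = 2*3 = 6, Nut = 2*2 = 4, Panel = 1*2 = 2, Rod = 1*2 = 2.
Iteration 3: components of {Bracket,Nut,Panel,Rod} -> Bolt = 2*1 = 2, Widget = 6*3 = 18.
Iteration 4: no further components; recursion stops.

2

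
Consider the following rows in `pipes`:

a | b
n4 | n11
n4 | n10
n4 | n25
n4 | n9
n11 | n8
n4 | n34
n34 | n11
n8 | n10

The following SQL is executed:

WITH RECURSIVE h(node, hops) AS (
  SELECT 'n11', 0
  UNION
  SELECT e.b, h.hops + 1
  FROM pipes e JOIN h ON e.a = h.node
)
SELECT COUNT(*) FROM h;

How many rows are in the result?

3

Base: (n11, hops=0).
Iteration 1: edges from {n11} -> (n8, hops=1).
Iteration 2: edges from {n8} -> (n10, hops=2).
Iteration 3: no outgoing edges from {n10}; recursion stops.
Total rows emitted: 3.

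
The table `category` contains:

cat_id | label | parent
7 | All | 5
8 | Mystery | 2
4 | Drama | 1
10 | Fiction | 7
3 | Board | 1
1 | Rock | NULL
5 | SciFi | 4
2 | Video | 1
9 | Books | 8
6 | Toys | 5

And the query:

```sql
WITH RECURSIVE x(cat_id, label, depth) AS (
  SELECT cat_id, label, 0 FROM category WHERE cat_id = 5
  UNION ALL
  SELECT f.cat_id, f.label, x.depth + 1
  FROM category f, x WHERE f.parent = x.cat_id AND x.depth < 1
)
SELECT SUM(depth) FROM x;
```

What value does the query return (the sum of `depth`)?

Base: cat_id=5 (SciFi) at depth 0.
Iteration 1: rows with parent in {5} -> Toys (id 6, depth 1), All (id 7, depth 1).
Iteration 2: depth < 1 fails for all current rows; recursion stops.
SUM(depth) = 0 + 1 + 1 = 2.

2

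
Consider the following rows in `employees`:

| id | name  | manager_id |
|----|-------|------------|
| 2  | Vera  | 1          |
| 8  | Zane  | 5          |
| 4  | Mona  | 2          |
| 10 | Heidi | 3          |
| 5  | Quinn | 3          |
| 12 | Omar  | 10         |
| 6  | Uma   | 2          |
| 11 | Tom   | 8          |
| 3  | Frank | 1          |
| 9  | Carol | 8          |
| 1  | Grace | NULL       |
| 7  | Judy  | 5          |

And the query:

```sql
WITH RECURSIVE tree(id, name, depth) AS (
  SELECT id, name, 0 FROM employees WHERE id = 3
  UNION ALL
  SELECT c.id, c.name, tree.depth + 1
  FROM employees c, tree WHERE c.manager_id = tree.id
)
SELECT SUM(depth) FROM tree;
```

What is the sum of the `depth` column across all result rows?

14

Base: id=3 (Frank) at depth 0.
Iteration 1: rows with manager_id in {3} -> Quinn (id 5, depth 1), Heidi (id 10, depth 1).
Iteration 2: rows with manager_id in {5,10} -> Judy (id 7, depth 2), Zane (id 8, depth 2), Omar (id 12, depth 2).
Iteration 3: rows with manager_id in {7,8,12} -> Carol (id 9, depth 3), Tom (id 11, depth 3).
Iteration 4: no rows with manager_id in {9,11}; recursion stops.
SUM(depth) = 0 + 1 + 1 + 2 + 2 + 2 + 3 + 3 = 14.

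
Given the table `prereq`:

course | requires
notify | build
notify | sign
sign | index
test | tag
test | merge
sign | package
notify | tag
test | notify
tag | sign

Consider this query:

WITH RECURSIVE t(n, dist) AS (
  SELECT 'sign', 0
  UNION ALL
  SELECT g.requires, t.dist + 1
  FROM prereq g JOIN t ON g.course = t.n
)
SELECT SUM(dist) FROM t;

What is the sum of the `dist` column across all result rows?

Base: (sign, dist=0).
Iteration 1: edges from {sign} -> (index, dist=1), (package, dist=1).
Iteration 2: no outgoing edges from {index,package}; recursion stops.
SUM(dist) = 0 + 1 + 1 = 2.

2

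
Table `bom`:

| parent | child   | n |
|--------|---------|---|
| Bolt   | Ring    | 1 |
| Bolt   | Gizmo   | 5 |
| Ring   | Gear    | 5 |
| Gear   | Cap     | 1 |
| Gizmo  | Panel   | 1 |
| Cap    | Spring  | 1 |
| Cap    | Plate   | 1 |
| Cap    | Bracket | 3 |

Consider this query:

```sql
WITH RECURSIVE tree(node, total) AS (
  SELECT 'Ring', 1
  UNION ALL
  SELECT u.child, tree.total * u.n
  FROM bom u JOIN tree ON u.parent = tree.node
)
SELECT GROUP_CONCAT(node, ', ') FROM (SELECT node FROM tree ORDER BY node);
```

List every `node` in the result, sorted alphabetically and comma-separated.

Bracket, Cap, Gear, Plate, Ring, Spring

Base: (Ring, total=1).
Iteration 1: components of {Ring} -> Gear = 1*5 = 5.
Iteration 2: components of {Gear} -> Cap = 5*1 = 5.
Iteration 3: components of {Cap} -> Bracket = 5*3 = 15, Plate = 5*1 = 5, Spring = 5*1 = 5.
Iteration 4: no further components; recursion stops.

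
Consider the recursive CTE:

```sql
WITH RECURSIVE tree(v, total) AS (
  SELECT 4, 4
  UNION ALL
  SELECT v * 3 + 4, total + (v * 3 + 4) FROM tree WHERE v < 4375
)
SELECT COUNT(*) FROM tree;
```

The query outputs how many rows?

8

Base: v=4, total=4.
Iteration 1: 4 < 4375 holds -> v = 4 * 3 + 4 = 16, total = 4 + 16 = 20.
Iteration 2: 16 < 4375 holds -> v = 16 * 3 + 4 = 52, total = 20 + 52 = 72.
Iteration 3: 52 < 4375 holds -> v = 52 * 3 + 4 = 160, total = 72 + 160 = 232.
Iteration 4: 160 < 4375 holds -> v = 160 * 3 + 4 = 484, total = 232 + 484 = 716.
Iteration 5: 484 < 4375 holds -> v = 484 * 3 + 4 = 1456, total = 716 + 1456 = 2172.
Iteration 6: 1456 < 4375 holds -> v = 1456 * 3 + 4 = 4372, total = 2172 + 4372 = 6544.
Iteration 7: 4372 < 4375 holds -> v = 4372 * 3 + 4 = 13120, total = 6544 + 13120 = 19664.
Iteration 8: 13120 < 4375 fails; recursion stops.
Total rows emitted: 8.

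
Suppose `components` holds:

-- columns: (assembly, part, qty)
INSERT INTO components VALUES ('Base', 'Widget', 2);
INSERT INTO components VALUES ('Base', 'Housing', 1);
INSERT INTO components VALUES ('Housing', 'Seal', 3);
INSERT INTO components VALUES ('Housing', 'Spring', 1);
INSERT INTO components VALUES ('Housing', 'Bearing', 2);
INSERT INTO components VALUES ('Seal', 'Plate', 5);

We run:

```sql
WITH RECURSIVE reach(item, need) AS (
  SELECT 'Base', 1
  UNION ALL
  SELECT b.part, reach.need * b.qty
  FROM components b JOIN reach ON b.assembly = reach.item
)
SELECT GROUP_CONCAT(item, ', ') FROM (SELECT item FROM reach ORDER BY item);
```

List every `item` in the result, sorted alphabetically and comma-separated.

Base: (Base, need=1).
Iteration 1: components of {Base} -> Housing = 1*1 = 1, Widget = 1*2 = 2.
Iteration 2: components of {Housing,Widget} -> Bearing = 1*2 = 2, Seal = 1*3 = 3, Spring = 1*1 = 1.
Iteration 3: components of {Bearing,Seal,Spring} -> Plate = 3*5 = 15.
Iteration 4: no further components; recursion stops.

Base, Bearing, Housing, Plate, Seal, Spring, Widget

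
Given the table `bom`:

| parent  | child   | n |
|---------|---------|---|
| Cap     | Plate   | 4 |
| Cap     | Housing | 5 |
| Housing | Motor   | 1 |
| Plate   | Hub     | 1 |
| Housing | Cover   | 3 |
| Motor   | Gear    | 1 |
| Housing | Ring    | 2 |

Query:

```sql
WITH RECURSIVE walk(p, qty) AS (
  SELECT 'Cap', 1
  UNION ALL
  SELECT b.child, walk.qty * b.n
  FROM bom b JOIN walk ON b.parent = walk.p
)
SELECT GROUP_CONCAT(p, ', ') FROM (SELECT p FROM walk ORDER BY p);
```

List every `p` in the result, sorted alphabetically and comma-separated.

Cap, Cover, Gear, Housing, Hub, Motor, Plate, Ring

Base: (Cap, qty=1).
Iteration 1: components of {Cap} -> Housing = 1*5 = 5, Plate = 1*4 = 4.
Iteration 2: components of {Housing,Plate} -> Cover = 5*3 = 15, Hub = 4*1 = 4, Motor = 5*1 = 5, Ring = 5*2 = 10.
Iteration 3: components of {Cover,Hub,Motor,Ring} -> Gear = 5*1 = 5.
Iteration 4: no further components; recursion stops.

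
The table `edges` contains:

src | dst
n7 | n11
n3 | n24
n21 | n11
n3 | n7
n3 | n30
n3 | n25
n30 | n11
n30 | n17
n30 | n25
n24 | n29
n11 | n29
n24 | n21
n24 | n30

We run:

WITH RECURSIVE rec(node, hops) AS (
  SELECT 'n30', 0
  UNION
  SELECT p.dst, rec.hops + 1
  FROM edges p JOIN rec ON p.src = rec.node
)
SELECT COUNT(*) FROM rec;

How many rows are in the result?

5

Base: (n30, hops=0).
Iteration 1: edges from {n30} -> (n11, hops=1), (n17, hops=1), (n25, hops=1).
Iteration 2: edges from {n11,n17,n25} -> (n29, hops=2).
Iteration 3: no outgoing edges from {n29}; recursion stops.
Total rows emitted: 5.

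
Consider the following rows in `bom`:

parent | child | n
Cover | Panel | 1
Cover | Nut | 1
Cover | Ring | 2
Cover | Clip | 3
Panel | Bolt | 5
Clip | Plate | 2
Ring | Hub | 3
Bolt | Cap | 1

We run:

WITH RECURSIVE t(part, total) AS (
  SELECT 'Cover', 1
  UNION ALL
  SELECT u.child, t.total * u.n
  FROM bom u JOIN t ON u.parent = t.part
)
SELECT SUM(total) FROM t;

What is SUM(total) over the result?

Base: (Cover, total=1).
Iteration 1: components of {Cover} -> Clip = 1*3 = 3, Nut = 1*1 = 1, Panel = 1*1 = 1, Ring = 1*2 = 2.
Iteration 2: components of {Clip,Nut,Panel,Ring} -> Bolt = 1*5 = 5, Hub = 2*3 = 6, Plate = 3*2 = 6.
Iteration 3: components of {Bolt,Hub,Plate} -> Cap = 5*1 = 5.
Iteration 4: no further components; recursion stops.
SUM(total) = 1 + 1 + 1 + 2 + 3 + 5 + 6 + 6 + 5 = 30.

30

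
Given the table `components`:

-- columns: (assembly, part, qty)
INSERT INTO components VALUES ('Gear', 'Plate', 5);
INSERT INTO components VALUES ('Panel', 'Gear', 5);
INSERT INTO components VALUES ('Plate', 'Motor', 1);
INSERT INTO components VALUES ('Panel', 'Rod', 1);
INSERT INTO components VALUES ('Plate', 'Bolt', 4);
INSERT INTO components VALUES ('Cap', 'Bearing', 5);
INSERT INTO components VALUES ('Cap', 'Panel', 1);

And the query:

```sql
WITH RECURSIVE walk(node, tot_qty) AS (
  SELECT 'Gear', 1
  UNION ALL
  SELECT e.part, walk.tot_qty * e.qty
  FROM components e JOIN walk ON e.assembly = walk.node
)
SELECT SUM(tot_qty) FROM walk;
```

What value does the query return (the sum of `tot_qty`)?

Base: (Gear, tot_qty=1).
Iteration 1: components of {Gear} -> Plate = 1*5 = 5.
Iteration 2: components of {Plate} -> Bolt = 5*4 = 20, Motor = 5*1 = 5.
Iteration 3: no further components; recursion stops.
SUM(tot_qty) = 1 + 5 + 20 + 5 = 31.

31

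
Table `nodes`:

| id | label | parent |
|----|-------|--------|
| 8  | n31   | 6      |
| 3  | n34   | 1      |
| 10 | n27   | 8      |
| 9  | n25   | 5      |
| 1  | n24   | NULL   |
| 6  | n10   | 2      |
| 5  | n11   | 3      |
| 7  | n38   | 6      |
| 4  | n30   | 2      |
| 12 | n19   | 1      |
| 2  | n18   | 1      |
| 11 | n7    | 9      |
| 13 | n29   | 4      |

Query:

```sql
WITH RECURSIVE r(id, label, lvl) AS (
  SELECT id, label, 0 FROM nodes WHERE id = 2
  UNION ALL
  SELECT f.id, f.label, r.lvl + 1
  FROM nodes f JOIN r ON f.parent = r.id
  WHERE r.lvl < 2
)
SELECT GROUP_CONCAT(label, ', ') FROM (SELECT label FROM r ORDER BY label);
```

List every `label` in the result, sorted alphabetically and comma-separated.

Base: id=2 (n18) at lvl 0.
Iteration 1: rows with parent in {2} -> n30 (id 4, lvl 1), n10 (id 6, lvl 1).
Iteration 2: rows with parent in {4,6} -> n38 (id 7, lvl 2), n31 (id 8, lvl 2), n29 (id 13, lvl 2).
Iteration 3: lvl < 2 fails for all current rows; recursion stops.

n10, n18, n29, n30, n31, n38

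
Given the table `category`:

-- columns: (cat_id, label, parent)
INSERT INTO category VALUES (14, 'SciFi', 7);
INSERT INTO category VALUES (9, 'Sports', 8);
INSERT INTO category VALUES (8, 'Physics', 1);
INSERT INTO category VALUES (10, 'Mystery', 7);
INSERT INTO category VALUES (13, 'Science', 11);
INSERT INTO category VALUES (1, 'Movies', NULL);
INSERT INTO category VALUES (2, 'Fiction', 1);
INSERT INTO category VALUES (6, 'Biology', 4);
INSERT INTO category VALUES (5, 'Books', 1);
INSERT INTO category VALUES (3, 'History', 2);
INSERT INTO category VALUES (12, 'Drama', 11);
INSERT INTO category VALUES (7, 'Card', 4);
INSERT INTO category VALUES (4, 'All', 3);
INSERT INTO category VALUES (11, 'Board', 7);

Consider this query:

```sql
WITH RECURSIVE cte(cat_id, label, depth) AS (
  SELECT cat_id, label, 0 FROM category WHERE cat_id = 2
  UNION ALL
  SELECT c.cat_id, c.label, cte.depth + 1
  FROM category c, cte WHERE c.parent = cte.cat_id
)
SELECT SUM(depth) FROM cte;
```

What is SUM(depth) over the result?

Base: cat_id=2 (Fiction) at depth 0.
Iteration 1: rows with parent in {2} -> History (id 3, depth 1).
Iteration 2: rows with parent in {3} -> All (id 4, depth 2).
Iteration 3: rows with parent in {4} -> Biology (id 6, depth 3), Card (id 7, depth 3).
Iteration 4: rows with parent in {6,7} -> Mystery (id 10, depth 4), Board (id 11, depth 4), SciFi (id 14, depth 4).
Iteration 5: rows with parent in {10,11,14} -> Drama (id 12, depth 5), Science (id 13, depth 5).
Iteration 6: no rows with parent in {12,13}; recursion stops.
SUM(depth) = 0 + 1 + 2 + 3 + 3 + 4 + 4 + 4 + 5 + 5 = 31.

31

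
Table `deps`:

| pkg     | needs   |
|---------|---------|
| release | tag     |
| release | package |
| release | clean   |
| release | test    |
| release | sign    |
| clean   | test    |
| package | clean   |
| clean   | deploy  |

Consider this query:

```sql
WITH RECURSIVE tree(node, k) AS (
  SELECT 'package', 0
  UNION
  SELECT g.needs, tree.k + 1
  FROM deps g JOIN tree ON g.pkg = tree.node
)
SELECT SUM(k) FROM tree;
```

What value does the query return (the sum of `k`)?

5

Base: (package, k=0).
Iteration 1: edges from {package} -> (clean, k=1).
Iteration 2: edges from {clean} -> (deploy, k=2), (test, k=2).
Iteration 3: no outgoing edges from {deploy,test}; recursion stops.
SUM(k) = 0 + 1 + 2 + 2 = 5.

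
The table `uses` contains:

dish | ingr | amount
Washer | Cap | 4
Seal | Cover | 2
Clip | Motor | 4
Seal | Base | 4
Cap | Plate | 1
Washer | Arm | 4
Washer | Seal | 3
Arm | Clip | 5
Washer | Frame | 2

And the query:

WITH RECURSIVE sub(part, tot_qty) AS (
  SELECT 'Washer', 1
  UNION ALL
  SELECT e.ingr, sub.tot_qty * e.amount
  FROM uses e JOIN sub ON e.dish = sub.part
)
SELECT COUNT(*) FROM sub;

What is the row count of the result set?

Base: (Washer, tot_qty=1).
Iteration 1: components of {Washer} -> Arm = 1*4 = 4, Cap = 1*4 = 4, Frame = 1*2 = 2, Seal = 1*3 = 3.
Iteration 2: components of {Arm,Cap,Frame,Seal} -> Base = 3*4 = 12, Clip = 4*5 = 20, Cover = 3*2 = 6, Plate = 4*1 = 4.
Iteration 3: components of {Base,Clip,Cover,Plate} -> Motor = 20*4 = 80.
Iteration 4: no further components; recursion stops.
Total rows emitted: 10.

10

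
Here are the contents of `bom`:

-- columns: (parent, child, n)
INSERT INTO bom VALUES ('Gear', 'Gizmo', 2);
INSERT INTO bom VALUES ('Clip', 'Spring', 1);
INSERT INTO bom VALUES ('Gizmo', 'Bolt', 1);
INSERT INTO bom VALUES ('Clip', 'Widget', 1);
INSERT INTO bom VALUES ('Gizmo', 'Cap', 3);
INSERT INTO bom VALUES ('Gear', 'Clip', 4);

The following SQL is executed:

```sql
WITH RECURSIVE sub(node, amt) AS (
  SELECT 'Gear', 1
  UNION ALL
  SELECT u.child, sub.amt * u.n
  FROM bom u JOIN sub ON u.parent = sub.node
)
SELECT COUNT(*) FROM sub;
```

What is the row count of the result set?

7

Base: (Gear, amt=1).
Iteration 1: components of {Gear} -> Clip = 1*4 = 4, Gizmo = 1*2 = 2.
Iteration 2: components of {Clip,Gizmo} -> Bolt = 2*1 = 2, Cap = 2*3 = 6, Spring = 4*1 = 4, Widget = 4*1 = 4.
Iteration 3: no further components; recursion stops.
Total rows emitted: 7.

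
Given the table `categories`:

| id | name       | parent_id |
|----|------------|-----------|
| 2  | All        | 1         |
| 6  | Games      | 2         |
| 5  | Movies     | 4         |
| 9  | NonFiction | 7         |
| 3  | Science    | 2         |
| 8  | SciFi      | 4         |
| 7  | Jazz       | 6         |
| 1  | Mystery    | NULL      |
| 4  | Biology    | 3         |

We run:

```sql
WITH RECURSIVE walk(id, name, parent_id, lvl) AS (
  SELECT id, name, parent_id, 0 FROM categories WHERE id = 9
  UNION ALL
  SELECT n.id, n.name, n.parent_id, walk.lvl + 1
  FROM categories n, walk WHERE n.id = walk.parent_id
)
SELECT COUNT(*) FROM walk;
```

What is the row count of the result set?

Base: id=9 (NonFiction), parent_id=7, lvl 0.
Iteration 1: join on id=7 -> Jazz (id 7, parent_id=6, lvl 1).
Iteration 2: join on id=6 -> Games (id 6, parent_id=2, lvl 2).
Iteration 3: join on id=2 -> All (id 2, parent_id=1, lvl 3).
Iteration 4: join on id=1 -> Mystery (id 1, parent_id=NULL, lvl 4).
Iteration 5: parent_id is NULL; no match; recursion stops.
Total rows emitted: 5.

5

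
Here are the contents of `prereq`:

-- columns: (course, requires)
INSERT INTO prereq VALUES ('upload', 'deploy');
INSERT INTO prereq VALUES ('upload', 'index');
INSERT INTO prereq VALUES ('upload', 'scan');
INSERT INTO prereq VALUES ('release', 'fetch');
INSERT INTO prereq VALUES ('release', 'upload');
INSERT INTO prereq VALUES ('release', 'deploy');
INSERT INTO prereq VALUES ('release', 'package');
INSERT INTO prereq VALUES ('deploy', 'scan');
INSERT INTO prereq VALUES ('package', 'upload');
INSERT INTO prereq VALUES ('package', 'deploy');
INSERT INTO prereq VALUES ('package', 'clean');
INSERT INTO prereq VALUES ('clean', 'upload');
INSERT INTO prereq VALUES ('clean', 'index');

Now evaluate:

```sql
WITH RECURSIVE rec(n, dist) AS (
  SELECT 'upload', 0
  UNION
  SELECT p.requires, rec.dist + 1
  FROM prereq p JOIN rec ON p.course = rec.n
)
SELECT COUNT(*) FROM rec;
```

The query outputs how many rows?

Base: (upload, dist=0).
Iteration 1: edges from {upload} -> (deploy, dist=1), (index, dist=1), (scan, dist=1).
Iteration 2: edges from {deploy,index,scan} -> (scan, dist=2).
Iteration 3: no outgoing edges from {scan}; recursion stops.
Total rows emitted: 5.

5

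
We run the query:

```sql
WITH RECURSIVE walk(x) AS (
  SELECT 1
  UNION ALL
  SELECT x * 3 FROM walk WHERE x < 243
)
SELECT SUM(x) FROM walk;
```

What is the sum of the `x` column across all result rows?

364

Base: x=1.
Iteration 1: 1 < 243 holds -> x = 1 * 3 = 3.
Iteration 2: 3 < 243 holds -> x = 3 * 3 = 9.
Iteration 3: 9 < 243 holds -> x = 9 * 3 = 27.
Iteration 4: 27 < 243 holds -> x = 27 * 3 = 81.
Iteration 5: 81 < 243 holds -> x = 81 * 3 = 243.
Iteration 6: 243 < 243 fails; recursion stops.
SUM(x) = 1 + 3 + 9 + 27 + 81 + 243 = 364.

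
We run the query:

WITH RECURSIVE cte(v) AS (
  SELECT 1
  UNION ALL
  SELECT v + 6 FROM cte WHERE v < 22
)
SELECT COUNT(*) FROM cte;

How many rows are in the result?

5

Base: v=1.
Iteration 1: 1 < 22 holds -> v = 1 + 6 = 7.
Iteration 2: 7 < 22 holds -> v = 7 + 6 = 13.
Iteration 3: 13 < 22 holds -> v = 13 + 6 = 19.
Iteration 4: 19 < 22 holds -> v = 19 + 6 = 25.
Iteration 5: 25 < 22 fails; recursion stops.
Total rows emitted: 5.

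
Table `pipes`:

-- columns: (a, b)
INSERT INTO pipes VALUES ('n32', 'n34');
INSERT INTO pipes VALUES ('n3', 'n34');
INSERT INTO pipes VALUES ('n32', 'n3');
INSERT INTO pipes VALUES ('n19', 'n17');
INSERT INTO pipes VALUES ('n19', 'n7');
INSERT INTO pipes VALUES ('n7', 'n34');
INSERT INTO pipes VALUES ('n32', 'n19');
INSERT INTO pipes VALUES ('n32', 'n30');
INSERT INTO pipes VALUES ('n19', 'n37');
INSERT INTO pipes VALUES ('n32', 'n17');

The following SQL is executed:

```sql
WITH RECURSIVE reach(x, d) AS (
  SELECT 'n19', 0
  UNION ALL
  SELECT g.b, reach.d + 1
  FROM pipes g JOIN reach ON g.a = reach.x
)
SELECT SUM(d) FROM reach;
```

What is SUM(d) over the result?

5

Base: (n19, d=0).
Iteration 1: edges from {n19} -> (n17, d=1), (n37, d=1), (n7, d=1).
Iteration 2: edges from {n17,n37,n7} -> (n34, d=2).
Iteration 3: no outgoing edges from {n34}; recursion stops.
SUM(d) = 0 + 1 + 1 + 1 + 2 = 5.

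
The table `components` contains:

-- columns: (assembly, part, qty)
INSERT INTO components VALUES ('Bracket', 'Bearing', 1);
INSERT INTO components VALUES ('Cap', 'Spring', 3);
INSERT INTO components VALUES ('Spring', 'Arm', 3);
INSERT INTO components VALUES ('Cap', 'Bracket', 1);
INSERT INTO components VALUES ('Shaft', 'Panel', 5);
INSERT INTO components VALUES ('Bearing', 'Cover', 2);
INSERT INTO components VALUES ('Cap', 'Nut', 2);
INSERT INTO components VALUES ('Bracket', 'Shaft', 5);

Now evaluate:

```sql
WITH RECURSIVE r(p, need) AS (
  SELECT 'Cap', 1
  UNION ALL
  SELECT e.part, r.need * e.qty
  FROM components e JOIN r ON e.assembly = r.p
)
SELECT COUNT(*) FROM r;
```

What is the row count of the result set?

Base: (Cap, need=1).
Iteration 1: components of {Cap} -> Bracket = 1*1 = 1, Nut = 1*2 = 2, Spring = 1*3 = 3.
Iteration 2: components of {Bracket,Nut,Spring} -> Arm = 3*3 = 9, Bearing = 1*1 = 1, Shaft = 1*5 = 5.
Iteration 3: components of {Arm,Bearing,Shaft} -> Cover = 1*2 = 2, Panel = 5*5 = 25.
Iteration 4: no further components; recursion stops.
Total rows emitted: 9.

9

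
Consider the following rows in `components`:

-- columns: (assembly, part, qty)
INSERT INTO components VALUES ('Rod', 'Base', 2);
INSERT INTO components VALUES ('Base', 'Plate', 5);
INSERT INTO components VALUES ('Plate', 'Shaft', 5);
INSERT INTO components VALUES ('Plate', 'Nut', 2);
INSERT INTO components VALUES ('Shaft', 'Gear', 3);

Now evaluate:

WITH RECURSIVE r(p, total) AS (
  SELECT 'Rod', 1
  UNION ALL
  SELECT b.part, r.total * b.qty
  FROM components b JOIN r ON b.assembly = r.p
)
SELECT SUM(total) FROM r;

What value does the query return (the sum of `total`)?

233

Base: (Rod, total=1).
Iteration 1: components of {Rod} -> Base = 1*2 = 2.
Iteration 2: components of {Base} -> Plate = 2*5 = 10.
Iteration 3: components of {Plate} -> Nut = 10*2 = 20, Shaft = 10*5 = 50.
Iteration 4: components of {Nut,Shaft} -> Gear = 50*3 = 150.
Iteration 5: no further components; recursion stops.
SUM(total) = 1 + 2 + 10 + 50 + 20 + 150 = 233.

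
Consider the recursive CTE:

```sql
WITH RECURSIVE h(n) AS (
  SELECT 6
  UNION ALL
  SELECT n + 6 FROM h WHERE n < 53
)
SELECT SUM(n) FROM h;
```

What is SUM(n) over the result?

270

Base: n=6.
Iteration 1: 6 < 53 holds -> n = 6 + 6 = 12.
Iteration 2: 12 < 53 holds -> n = 12 + 6 = 18.
Iteration 3: 18 < 53 holds -> n = 18 + 6 = 24.
Iteration 4: 24 < 53 holds -> n = 24 + 6 = 30.
Iteration 5: 30 < 53 holds -> n = 30 + 6 = 36.
Iteration 6: 36 < 53 holds -> n = 36 + 6 = 42.
Iteration 7: 42 < 53 holds -> n = 42 + 6 = 48.
Iteration 8: 48 < 53 holds -> n = 48 + 6 = 54.
Iteration 9: 54 < 53 fails; recursion stops.
SUM(n) = 6 + 12 + 18 + 24 + 30 + 36 + 42 + 48 + 54 = 270.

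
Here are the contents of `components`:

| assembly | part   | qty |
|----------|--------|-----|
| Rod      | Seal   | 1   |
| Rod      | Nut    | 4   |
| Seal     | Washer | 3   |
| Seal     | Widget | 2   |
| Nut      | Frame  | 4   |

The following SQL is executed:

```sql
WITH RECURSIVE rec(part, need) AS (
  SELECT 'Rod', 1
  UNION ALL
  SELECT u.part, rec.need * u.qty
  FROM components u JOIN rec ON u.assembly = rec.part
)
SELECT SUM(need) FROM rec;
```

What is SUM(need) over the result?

27

Base: (Rod, need=1).
Iteration 1: components of {Rod} -> Nut = 1*4 = 4, Seal = 1*1 = 1.
Iteration 2: components of {Nut,Seal} -> Frame = 4*4 = 16, Washer = 1*3 = 3, Widget = 1*2 = 2.
Iteration 3: no further components; recursion stops.
SUM(need) = 1 + 1 + 4 + 3 + 2 + 16 = 27.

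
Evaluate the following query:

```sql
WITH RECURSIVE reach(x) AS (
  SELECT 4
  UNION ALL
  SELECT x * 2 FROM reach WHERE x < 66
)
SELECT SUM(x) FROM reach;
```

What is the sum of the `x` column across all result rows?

252

Base: x=4.
Iteration 1: 4 < 66 holds -> x = 4 * 2 = 8.
Iteration 2: 8 < 66 holds -> x = 8 * 2 = 16.
Iteration 3: 16 < 66 holds -> x = 16 * 2 = 32.
Iteration 4: 32 < 66 holds -> x = 32 * 2 = 64.
Iteration 5: 64 < 66 holds -> x = 64 * 2 = 128.
Iteration 6: 128 < 66 fails; recursion stops.
SUM(x) = 4 + 8 + 16 + 32 + 64 + 128 = 252.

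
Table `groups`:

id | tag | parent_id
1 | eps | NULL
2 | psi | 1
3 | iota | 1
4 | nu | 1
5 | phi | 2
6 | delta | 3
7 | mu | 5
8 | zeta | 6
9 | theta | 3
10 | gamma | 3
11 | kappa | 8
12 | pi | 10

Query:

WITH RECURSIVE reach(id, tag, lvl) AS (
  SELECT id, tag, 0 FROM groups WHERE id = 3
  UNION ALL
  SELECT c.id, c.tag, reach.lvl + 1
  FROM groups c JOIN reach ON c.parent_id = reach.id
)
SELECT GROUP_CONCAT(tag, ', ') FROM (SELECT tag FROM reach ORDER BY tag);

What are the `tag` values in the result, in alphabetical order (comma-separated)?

delta, gamma, iota, kappa, pi, theta, zeta

Base: id=3 (iota) at lvl 0.
Iteration 1: rows with parent_id in {3} -> delta (id 6, lvl 1), theta (id 9, lvl 1), gamma (id 10, lvl 1).
Iteration 2: rows with parent_id in {6,9,10} -> zeta (id 8, lvl 2), pi (id 12, lvl 2).
Iteration 3: rows with parent_id in {8,12} -> kappa (id 11, lvl 3).
Iteration 4: no rows with parent_id in {11}; recursion stops.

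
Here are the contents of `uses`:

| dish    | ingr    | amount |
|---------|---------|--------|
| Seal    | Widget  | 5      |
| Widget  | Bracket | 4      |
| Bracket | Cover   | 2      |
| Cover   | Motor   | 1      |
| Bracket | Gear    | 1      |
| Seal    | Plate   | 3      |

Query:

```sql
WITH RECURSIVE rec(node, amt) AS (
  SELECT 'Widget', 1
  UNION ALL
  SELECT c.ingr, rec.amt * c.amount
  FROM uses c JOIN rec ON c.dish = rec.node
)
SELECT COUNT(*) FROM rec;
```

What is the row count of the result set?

Base: (Widget, amt=1).
Iteration 1: components of {Widget} -> Bracket = 1*4 = 4.
Iteration 2: components of {Bracket} -> Cover = 4*2 = 8, Gear = 4*1 = 4.
Iteration 3: components of {Cover,Gear} -> Motor = 8*1 = 8.
Iteration 4: no further components; recursion stops.
Total rows emitted: 5.

5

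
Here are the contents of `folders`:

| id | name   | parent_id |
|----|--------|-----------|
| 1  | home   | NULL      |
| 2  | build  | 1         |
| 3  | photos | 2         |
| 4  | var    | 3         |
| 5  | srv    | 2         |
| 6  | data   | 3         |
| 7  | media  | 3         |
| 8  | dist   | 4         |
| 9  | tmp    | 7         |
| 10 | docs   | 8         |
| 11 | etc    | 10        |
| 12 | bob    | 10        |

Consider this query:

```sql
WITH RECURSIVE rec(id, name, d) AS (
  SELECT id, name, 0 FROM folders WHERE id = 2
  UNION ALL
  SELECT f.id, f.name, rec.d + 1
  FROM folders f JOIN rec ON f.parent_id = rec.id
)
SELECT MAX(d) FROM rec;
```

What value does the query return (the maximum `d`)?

Base: id=2 (build) at d 0.
Iteration 1: rows with parent_id in {2} -> photos (id 3, d 1), srv (id 5, d 1).
Iteration 2: rows with parent_id in {3,5} -> var (id 4, d 2), data (id 6, d 2), media (id 7, d 2).
Iteration 3: rows with parent_id in {4,6,7} -> dist (id 8, d 3), tmp (id 9, d 3).
Iteration 4: rows with parent_id in {8,9} -> docs (id 10, d 4).
Iteration 5: rows with parent_id in {10} -> etc (id 11, d 5), bob (id 12, d 5).
Iteration 6: no rows with parent_id in {11,12}; recursion stops.
d values: 0, 1, 1, 2, 2, 2, 3, 3, 4, 5, 5; the maximum is 5.

5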